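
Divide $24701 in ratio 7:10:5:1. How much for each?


Total parts = 7 + 10 + 5 + 1 = 23
Part 1: 24701 × 7/23 = 7517.70
Part 2: 24701 × 10/23 = 10739.57
Part 3: 24701 × 5/23 = 5369.78
Part 4: 24701 × 1/23 = 1073.96
= Part 1: $7517.70, Part 2: $10739.57, Part 3: $5369.78, Part 4: $1073.96

Part 1: $7517.70, Part 2: $10739.57, Part 3: $5369.78, Part 4: $1073.96


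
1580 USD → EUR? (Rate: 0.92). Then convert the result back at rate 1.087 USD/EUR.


Amount × rate = 1580 × 0.92 = 1453.60 EUR
Round-trip: 1453.60 × 1.087 = 1580.06 USD
= 1453.60 EUR, then 1580.06 USD

1453.60 EUR, then 1580.06 USD


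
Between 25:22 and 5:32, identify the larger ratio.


25/22 = 1.1364
5/32 = 0.1562
1.1364 > 0.1562, so 25:22 is greater
= 25:22

25:22


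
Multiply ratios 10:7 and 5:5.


Compound ratio = (10×5) : (7×5)
= 50:35
GCD = 5
= 10:7

10:7


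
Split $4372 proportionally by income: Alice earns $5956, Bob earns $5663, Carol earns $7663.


Total income = 5956 + 5663 + 7663 = $19282
Alice: $4372 × 5956/19282 = $1350.46
Bob: $4372 × 5663/19282 = $1284.03
Carol: $4372 × 7663/19282 = $1737.51
= Alice: $1350.46, Bob: $1284.03, Carol: $1737.51

Alice: $1350.46, Bob: $1284.03, Carol: $1737.51


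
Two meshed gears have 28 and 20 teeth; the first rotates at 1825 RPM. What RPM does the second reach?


Gear ratio = 28:20 = 7:5
RPM_B = RPM_A × (teeth_A / teeth_B)
= 1825 × (28/20)
= 2555.0 RPM

2555.0 RPM


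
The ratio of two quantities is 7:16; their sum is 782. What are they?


Let A = 7k, B = 16k.
7k + 16k = 782
23k = 782 → k = 782/23 = 34
A = 7×34 = 238, B = 16×34 = 544
= A = 238, B = 544

A = 238, B = 544


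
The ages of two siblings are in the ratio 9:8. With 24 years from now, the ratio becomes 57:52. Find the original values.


Let A = 9k, B = 8k.
(9k + 24) / (8k + 24) = 57/52
Cross-multiply: 52(9k + 24) = 57(8k + 24)
468k + 1248 = 456k + 1368
468k - 456k = 1368 - 1248
12k = 120
k = 120/12 = 10
A = 9×10 = 90, B = 8×10 = 80
= A = 90, B = 80

A = 90, B = 80


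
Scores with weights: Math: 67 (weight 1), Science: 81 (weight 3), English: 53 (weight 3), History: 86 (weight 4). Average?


Numerator = 67×1 + 81×3 + 53×3 + 86×4
= 67 + 243 + 159 + 344
= 813
Total weight = 11
Weighted avg = 813/11
= 73.91

73.91


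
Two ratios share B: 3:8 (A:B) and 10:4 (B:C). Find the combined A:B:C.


Match B: multiply A:B by 10 → 30:80
Multiply B:C by 8 → 80:32
Combined: 30:80:32
GCD = 2
= 15:40:16

15:40:16


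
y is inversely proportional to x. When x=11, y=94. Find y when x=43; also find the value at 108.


Inverse proportion: x × y = constant
k = 11 × 94 = 1034
At x=43: k/43 = 24.05
At x=108: k/108 = 9.57
= 24.05 and 9.57

24.05 and 9.57


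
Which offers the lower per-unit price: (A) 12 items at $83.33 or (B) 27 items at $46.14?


Deal A: $83.33/12 = $6.9442/unit
Deal B: $46.14/27 = $1.7089/unit
B is cheaper per unit
= Deal B

Deal B


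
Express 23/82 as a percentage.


Percentage = (part / whole) × 100
= (23 / 82) × 100
≈ 28.05%

28.05%


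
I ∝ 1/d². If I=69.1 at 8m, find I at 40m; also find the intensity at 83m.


I₁d₁² = I₂d₂²
I at 40m = 69.1 × (8/40)² = 69.1 × 64/1600 = 4422.4/1600 = 2.7640
I at 83m = 69.1 × (8/83)² = 69.1 × 64/6889 = 4422.4/6889 ≈ 0.6420
= 2.7640 and 0.6420

2.7640 and 0.6420


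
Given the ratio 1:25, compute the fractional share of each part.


Total parts = 1 + 25 = 26
First part: 1/26 = 1/26
Second part: 25/26 = 25/26
= 1/26 and 25/26

1/26 and 25/26


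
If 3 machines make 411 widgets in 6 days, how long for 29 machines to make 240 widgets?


Days ∝ work / workers, so d₂ = d₁ × (m₁/m₂) × (w₂/w₁)
Workers factor (inverse): 3/29 ≈ 0.1034
Work factor (direct): 240/411 ≈ 0.5839
d₂ = 6 × 3/29 × 240/411 = (6 × 3 × 240) / (29 × 411) = 4320/11919
≈ 0.36 days

0.36 days


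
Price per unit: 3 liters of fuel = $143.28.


Unit rate = total / quantity
= 143.28 / 3
= $47.76 per unit

$47.76 per unit


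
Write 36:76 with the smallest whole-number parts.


GCD(36, 76) = 4
36/4 : 76/4
= 9:19

9:19


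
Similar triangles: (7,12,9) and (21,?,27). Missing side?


Scale factor = 21/7 = 3
Missing side = 12 × 3
= 36.0

36.0


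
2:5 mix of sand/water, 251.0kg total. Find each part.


Total parts = 2 + 5 = 7
sand: 251.0 × 2/7 = 71.7kg
water: 251.0 × 5/7 = 179.3kg
= 71.7kg and 179.3kg

71.7kg and 179.3kg


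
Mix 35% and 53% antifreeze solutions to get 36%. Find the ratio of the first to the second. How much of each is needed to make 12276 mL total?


Let x parts of 35% mix with y parts of 53%.
35x + 53y = 36(x + y)
35x + 53y = 36x + 36y
x(35 - 36) = y(36 - 53)
x/y = (53 - 36)/(36 - 35) = 17/1
Simplify: 17:1
Total parts = 18; one part = 12276/18 = 682.00 mL
35% solution: 17×682.00 = 11594.00 mL
53% solution: 1×682.00 = 682.00 mL
= ratio 17:1; 11594.00 mL and 682.00 mL

ratio 17:1; 11594.00 mL and 682.00 mL


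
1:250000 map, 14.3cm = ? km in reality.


Real distance = map distance × scale
= 14.3cm × 250000
= 3575000 cm = 35750.0 m
= 35.750 km

35.750 km


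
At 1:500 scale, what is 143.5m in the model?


Model size = real / scale
= 143.5 / 500
= 0.2870 m

0.2870 m


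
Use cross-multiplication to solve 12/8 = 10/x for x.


Cross multiply: 12 × x = 8 × 10
12x = 80
x = 80 / 12
= 6.67

6.67


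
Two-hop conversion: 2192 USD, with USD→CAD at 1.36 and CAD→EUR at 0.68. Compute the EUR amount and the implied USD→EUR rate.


Step 1: 2192 USD × 1.36 = 2981.12 CAD
Step 2: 2981.12 CAD × 0.68 = 2027.16 EUR
Implied rate USD→EUR = 1.36 × 0.68 = 0.9248
= 2027.16 EUR; implied rate 0.9248 EUR/USD

2027.16 EUR; implied rate 0.9248 EUR/USD


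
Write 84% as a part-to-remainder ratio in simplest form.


84% means 84 parts out of 100; remainder = 16
Part : remainder = 84:16
GCD = 4
= 21:4

21:4


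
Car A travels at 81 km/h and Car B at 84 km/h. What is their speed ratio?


Ratio = 81:84
GCD = 3
Simplified = 27:28
Time ratio (same distance) = 28:27
Speed ratio = 27:28

27:28


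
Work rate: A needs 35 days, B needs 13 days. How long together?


Rate of A = 1/35 per day
Rate of B = 1/13 per day
Combined rate = 1/35 + 1/13 = 48/455 ≈ 0.1055 per day
Days = 1 / combined rate = 455/48
≈ 9.48 days

9.48 days


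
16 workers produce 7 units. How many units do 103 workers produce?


Direct proportion: y/x = constant
k = 7/16 = 0.4375
y₂ = k × 103 = 7 × 103 / 16 = 721/16
≈ 45.06

45.06


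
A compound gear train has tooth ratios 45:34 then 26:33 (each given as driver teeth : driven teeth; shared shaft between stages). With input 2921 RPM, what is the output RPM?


Stage 1: RPM_B = RPM_A × t_A/t_B = 2921 × 45/34 = 131445/34 ≈ 3866.03
B and C share a shaft → RPM_C = RPM_B
Stage 2: RPM_D = RPM_C × t_C/t_D = RPM_A × (t_A×t_C)/(t_B×t_D)
Overall ratio = (45×26)/(34×33) = 1170/1122
RPM_D = 2921 × 1170/1122 = 3417570/1122
≈ 3045.96 RPM

3045.96 RPM


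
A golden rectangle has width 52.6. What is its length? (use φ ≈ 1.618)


φ = (1 + √5) / 2 ≈ 1.618
Length = width × φ = 52.6 × 1.618 = 85.1068
≈ 85.11

85.11


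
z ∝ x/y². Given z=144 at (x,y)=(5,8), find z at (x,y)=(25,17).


z = k·x/y²
Solve for k using the known point: k = z·y²/x = 144×64/5 = 9216/5 = 1843.2000
Now evaluate at x=25, y=17:
z = k × 25 / 289 = (9216 × 25) / (5 × 289) = 230400/1445
≈ 159.4464

159.4464


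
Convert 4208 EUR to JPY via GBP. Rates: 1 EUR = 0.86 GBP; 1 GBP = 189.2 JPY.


Step 1: 4208 EUR × 0.86 = 3618.88 GBP
Step 2: 3618.88 GBP × 189.2 = 684692.10 JPY
Implied rate EUR→JPY = 0.86 × 189.2 = 162.7120
= 684692.10 JPY

684692.10 JPY


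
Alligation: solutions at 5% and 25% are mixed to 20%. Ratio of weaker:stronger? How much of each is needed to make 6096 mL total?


Let x parts of 5% mix with y parts of 25%.
5x + 25y = 20(x + y)
5x + 25y = 20x + 20y
x(5 - 20) = y(20 - 25)
x/y = (25 - 20)/(20 - 5) = 5/15
Simplify: 1:3
Total parts = 4; one part = 6096/4 = 1524.00 mL
5% solution: 1×1524.00 = 1524.00 mL
25% solution: 3×1524.00 = 4572.00 mL
= ratio 1:3; 1524.00 mL and 4572.00 mL

ratio 1:3; 1524.00 mL and 4572.00 mL


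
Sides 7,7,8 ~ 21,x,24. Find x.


Scale factor = 21/7 = 3
Missing side = 7 × 3
= 21.0

21.0


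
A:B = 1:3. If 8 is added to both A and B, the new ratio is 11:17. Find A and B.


Let A = 1k, B = 3k.
(1k + 8) / (3k + 8) = 11/17
Cross-multiply: 17(1k + 8) = 11(3k + 8)
17k + 136 = 33k + 88
17k - 33k = 88 - 136
-16k = -48
k = -48/-16 = 3
A = 1×3 = 3, B = 3×3 = 9
= A = 3, B = 9

A = 3, B = 9


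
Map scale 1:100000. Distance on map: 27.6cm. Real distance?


Real distance = map distance × scale
= 27.6cm × 100000
= 2760000 cm = 27600.0 m
= 27.600 km

27.600 km


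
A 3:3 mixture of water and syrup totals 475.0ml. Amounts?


Total parts = 3 + 3 = 6
water: 475.0 × 3/6 = 237.5ml
syrup: 475.0 × 3/6 = 237.5ml
= 237.5ml and 237.5ml

237.5ml and 237.5ml


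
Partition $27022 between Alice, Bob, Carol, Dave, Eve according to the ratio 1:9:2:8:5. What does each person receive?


Total parts = 1 + 9 + 2 + 8 + 5 = 25
Alice: 27022 × 1/25 = 1080.88
Bob: 27022 × 9/25 = 9727.92
Carol: 27022 × 2/25 = 2161.76
Dave: 27022 × 8/25 = 8647.04
Eve: 27022 × 5/25 = 5404.40
= Alice: $1080.88, Bob: $9727.92, Carol: $2161.76, Dave: $8647.04, Eve: $5404.40

Alice: $1080.88, Bob: $9727.92, Carol: $2161.76, Dave: $8647.04, Eve: $5404.40


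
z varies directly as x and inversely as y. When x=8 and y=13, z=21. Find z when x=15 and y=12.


z = k·x/y
Solve for k using the known point: k = z·y/x = 21×13/8 = 273/8 = 34.1250
Now evaluate at x=15, y=12:
z = k × 15 / 12 = (273 × 15) / (8 × 12) = 4095/96
≈ 42.6563

42.6563


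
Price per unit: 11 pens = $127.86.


Unit rate = total / quantity
= 127.86 / 11
= $11.62 per unit

$11.62 per unit


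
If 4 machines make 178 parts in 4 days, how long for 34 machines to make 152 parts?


Days ∝ work / workers, so d₂ = d₁ × (m₁/m₂) × (w₂/w₁)
Workers factor (inverse): 4/34 ≈ 0.1176
Work factor (direct): 152/178 ≈ 0.8539
d₂ = 4 × 4/34 × 152/178 = (4 × 4 × 152) / (34 × 178) = 2432/6052
≈ 0.40 days

0.40 days


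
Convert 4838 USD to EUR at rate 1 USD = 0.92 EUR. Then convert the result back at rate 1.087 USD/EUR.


Amount × rate = 4838 × 0.92 = 4450.96 EUR
Round-trip: 4450.96 × 1.087 = 4838.19 USD
= 4450.96 EUR, then 4838.19 USD

4450.96 EUR, then 4838.19 USD


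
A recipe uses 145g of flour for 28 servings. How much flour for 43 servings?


Direct proportion: y/x = constant
k = 145/28 ≈ 5.1786
y₂ = k × 43 = 145 × 43 / 28 = 6235/28
≈ 222.68

222.68


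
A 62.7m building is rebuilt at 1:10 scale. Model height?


Model size = real / scale
= 62.7 / 10
= 6.2700 m

6.2700 m


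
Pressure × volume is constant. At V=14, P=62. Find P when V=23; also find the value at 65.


Inverse proportion: x × y = constant
k = 14 × 62 = 868
At x=23: k/23 = 37.74
At x=65: k/65 = 13.35
= 37.74 and 13.35

37.74 and 13.35


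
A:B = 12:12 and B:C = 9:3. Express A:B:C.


Match B: multiply A:B by 9 → 108:108
Multiply B:C by 12 → 108:36
Combined: 108:108:36
GCD = 36
= 3:3:1

3:3:1


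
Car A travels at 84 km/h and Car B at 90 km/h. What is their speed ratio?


Ratio = 84:90
GCD = 6
Simplified = 14:15
Time ratio (same distance) = 15:14
Speed ratio = 14:15

14:15


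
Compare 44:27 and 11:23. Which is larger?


44/27 = 1.6296
11/23 = 0.4783
1.6296 > 0.4783, so 44:27 is greater
= 44:27

44:27


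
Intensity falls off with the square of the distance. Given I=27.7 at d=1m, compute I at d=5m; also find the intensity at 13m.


I₁d₁² = I₂d₂²
I at 5m = 27.7 × (1/5)² = 27.7 × 1/25 = 27.7/25 = 1.1080
I at 13m = 27.7 × (1/13)² = 27.7 × 1/169 = 27.7/169 ≈ 0.1639
= 1.1080 and 0.1639

1.1080 and 0.1639


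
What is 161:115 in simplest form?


GCD(161, 115) = 23
161/23 : 115/23
= 7:5

7:5


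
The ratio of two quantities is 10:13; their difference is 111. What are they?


Let A = 10k, B = 13k.
13k - 10k = 111
3k = 111 → k = 111/3 = 37
A = 10×37 = 370, B = 13×37 = 481
= A = 370, B = 481

A = 370, B = 481


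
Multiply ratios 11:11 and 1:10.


Compound ratio = (11×1) : (11×10)
= 11:110
GCD = 11
= 1:10

1:10


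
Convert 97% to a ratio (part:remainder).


97% means 97 parts out of 100; remainder = 3
Part : remainder = 97:3
GCD = 1
= 97:3

97:3


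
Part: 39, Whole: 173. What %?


Percentage = (part / whole) × 100
= (39 / 173) × 100
≈ 22.54%

22.54%


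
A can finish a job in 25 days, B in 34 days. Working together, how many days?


Rate of A = 1/25 per day
Rate of B = 1/34 per day
Combined rate = 1/25 + 1/34 = 59/850 ≈ 0.0694 per day
Days = 1 / combined rate = 850/59
≈ 14.41 days

14.41 days


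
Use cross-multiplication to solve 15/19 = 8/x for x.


Cross multiply: 15 × x = 19 × 8
15x = 152
x = 152 / 15
= 10.13

10.13


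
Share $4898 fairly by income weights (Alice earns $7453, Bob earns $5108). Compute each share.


Total income = 7453 + 5108 = $12561
Alice: $4898 × 7453/12561 = $2906.20
Bob: $4898 × 5108/12561 = $1991.80
= Alice: $2906.20, Bob: $1991.80

Alice: $2906.20, Bob: $1991.80


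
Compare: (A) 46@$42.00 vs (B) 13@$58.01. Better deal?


Deal A: $42.00/46 = $0.9130/unit
Deal B: $58.01/13 = $4.4623/unit
A is cheaper per unit
= Deal A

Deal A


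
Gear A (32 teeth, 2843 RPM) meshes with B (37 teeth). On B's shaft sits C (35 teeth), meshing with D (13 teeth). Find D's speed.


Stage 1: RPM_B = RPM_A × t_A/t_B = 2843 × 32/37 = 90976/37 ≈ 2458.81
B and C share a shaft → RPM_C = RPM_B
Stage 2: RPM_D = RPM_C × t_C/t_D = RPM_A × (t_A×t_C)/(t_B×t_D)
Overall ratio = (32×35)/(37×13) = 1120/481
RPM_D = 2843 × 1120/481 = 3184160/481
≈ 6619.88 RPM

6619.88 RPM


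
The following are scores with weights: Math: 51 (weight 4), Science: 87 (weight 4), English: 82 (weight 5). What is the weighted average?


Numerator = 51×4 + 87×4 + 82×5
= 204 + 348 + 410
= 962
Total weight = 13
Weighted avg = 962/13
= 74.00

74.00


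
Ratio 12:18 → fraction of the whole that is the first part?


Total parts = 12 + 18 = 30
First part: 12/30 = 2/5
= 2/5

2/5


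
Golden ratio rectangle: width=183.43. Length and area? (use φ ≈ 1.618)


φ = (1 + √5) / 2 ≈ 1.618
Length = width × φ = 183.43 × 1.618 = 296.78974
≈ 296.79
Area = width × length = 183.43 × 296.78974 = 54440.1420082 ≈ 54440.14
= Length: 296.79, Area: 54440.14

Length: 296.79, Area: 54440.14


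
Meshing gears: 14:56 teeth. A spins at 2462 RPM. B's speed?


Gear ratio = 14:56 = 1:4
RPM_B = RPM_A × (teeth_A / teeth_B)
= 2462 × (14/56)
= 615.5 RPM

615.5 RPM


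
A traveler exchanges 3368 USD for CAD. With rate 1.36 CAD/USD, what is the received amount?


Amount × rate = 3368 × 1.36
= 4580.48 CAD

4580.48 CAD


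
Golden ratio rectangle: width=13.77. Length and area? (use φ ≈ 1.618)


φ = (1 + √5) / 2 ≈ 1.618
Length = width × φ = 13.77 × 1.618 = 22.27986
≈ 22.28
Area = width × length = 13.77 × 22.27986 = 306.7936722 ≈ 306.79
= Length: 22.28, Area: 306.79

Length: 22.28, Area: 306.79


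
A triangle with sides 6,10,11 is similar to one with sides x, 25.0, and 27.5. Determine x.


Scale factor = 25.0/10 = 2.5
Missing side = 6 × 2.5
= 15.0

15.0


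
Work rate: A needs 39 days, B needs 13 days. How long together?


Rate of A = 1/39 per day
Rate of B = 1/13 per day
Combined rate = 1/39 + 1/13 = 52/507 ≈ 0.1026 per day
Days = 1 / combined rate = 507/52
= 9.75 days

9.75 days


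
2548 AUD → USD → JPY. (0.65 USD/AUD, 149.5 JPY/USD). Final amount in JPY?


Step 1: 2548 AUD × 0.65 = 1656.20 USD
Step 2: 1656.20 USD × 149.5 = 247601.90 JPY
Implied rate AUD→JPY = 0.65 × 149.5 = 97.1750
= 247601.90 JPY

247601.90 JPY


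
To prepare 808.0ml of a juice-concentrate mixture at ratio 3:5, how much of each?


Total parts = 3 + 5 = 8
juice: 808.0 × 3/8 = 303.0ml
concentrate: 808.0 × 5/8 = 505.0ml
= 303.0ml and 505.0ml

303.0ml and 505.0ml


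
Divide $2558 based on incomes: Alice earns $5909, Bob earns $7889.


Total income = 5909 + 7889 = $13798
Alice: $2558 × 5909/13798 = $1095.46
Bob: $2558 × 7889/13798 = $1462.54
= Alice: $1095.46, Bob: $1462.54

Alice: $1095.46, Bob: $1462.54


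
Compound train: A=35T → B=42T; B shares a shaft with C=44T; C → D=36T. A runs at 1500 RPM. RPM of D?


Stage 1: RPM_B = RPM_A × t_A/t_B = 1500 × 35/42 = 52500/42 = 1250.00
B and C share a shaft → RPM_C = RPM_B
Stage 2: RPM_D = RPM_C × t_C/t_D = RPM_A × (t_A×t_C)/(t_B×t_D)
Overall ratio = (35×44)/(42×36) = 1540/1512
RPM_D = 1500 × 1540/1512 = 2310000/1512
≈ 1527.78 RPM

1527.78 RPM


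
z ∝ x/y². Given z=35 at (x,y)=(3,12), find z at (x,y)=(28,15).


z = k·x/y²
Solve for k using the known point: k = z·y²/x = 35×144/3 = 5040/3 = 1680.0000
Now evaluate at x=28, y=15:
z = k × 28 / 225 = (5040 × 28) / (3 × 225) = 141120/675
≈ 209.0667

209.0667


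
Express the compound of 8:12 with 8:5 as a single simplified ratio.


Compound ratio = (8×8) : (12×5)
= 64:60
GCD = 4
= 16:15

16:15


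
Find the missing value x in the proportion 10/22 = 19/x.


Cross multiply: 10 × x = 22 × 19
10x = 418
x = 418 / 10
= 41.80

41.80


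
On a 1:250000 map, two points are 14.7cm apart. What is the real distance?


Real distance = map distance × scale
= 14.7cm × 250000
= 3675000 cm = 36750.0 m
= 36.750 km

36.750 km


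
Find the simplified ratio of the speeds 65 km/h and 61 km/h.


Ratio = 65:61
GCD = 1
Simplified = 65:61
Time ratio (same distance) = 61:65
Speed ratio = 65:61

65:61


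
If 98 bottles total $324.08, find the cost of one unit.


Unit rate = total / quantity
= 324.08 / 98
= $3.31 per unit

$3.31 per unit


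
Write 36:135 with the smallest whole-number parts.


GCD(36, 135) = 9
36/9 : 135/9
= 4:15

4:15


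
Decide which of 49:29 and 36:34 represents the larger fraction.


49/29 = 1.6897
36/34 = 1.0588
1.6897 > 1.0588, so 49:29 is greater
= 49:29

49:29


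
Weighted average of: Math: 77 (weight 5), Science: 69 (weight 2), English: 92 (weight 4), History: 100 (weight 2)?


Numerator = 77×5 + 69×2 + 92×4 + 100×2
= 385 + 138 + 368 + 200
= 1091
Total weight = 13
Weighted avg = 1091/13
= 83.92

83.92


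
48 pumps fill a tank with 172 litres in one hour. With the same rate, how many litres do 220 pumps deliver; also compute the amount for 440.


Direct proportion: y/x = constant
k = 172/48 ≈ 3.5833
y at x=220: k × 220 = 172 × 220 / 48 = 37840/48 ≈ 788.33
y at x=440: k × 440 = 172 × 440 / 48 = 75680/48 ≈ 1576.67
= 788.33 and 1576.67

788.33 and 1576.67


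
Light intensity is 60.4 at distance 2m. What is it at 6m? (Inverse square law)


I₁d₁² = I₂d₂²
I₂ = I₁ × (d₁/d₂)²
= 60.4 × (2/6)²
= 60.4 × 4/36
= 241.6/36
≈ 6.7111

6.7111


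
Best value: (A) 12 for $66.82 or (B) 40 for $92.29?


Deal A: $66.82/12 = $5.5683/unit
Deal B: $92.29/40 = $2.3073/unit
B is cheaper per unit
= Deal B

Deal B


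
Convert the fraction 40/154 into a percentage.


Percentage = (part / whole) × 100
= (40 / 154) × 100
≈ 25.97%

25.97%


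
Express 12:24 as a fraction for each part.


Total parts = 12 + 24 = 36
First part: 12/36 = 1/3
Second part: 24/36 = 2/3
= 1/3 and 2/3

1/3 and 2/3


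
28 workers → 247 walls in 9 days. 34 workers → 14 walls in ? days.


Days ∝ work / workers, so d₂ = d₁ × (m₁/m₂) × (w₂/w₁)
Workers factor (inverse): 28/34 ≈ 0.8235
Work factor (direct): 14/247 ≈ 0.0567
d₂ = 9 × 28/34 × 14/247 = (9 × 28 × 14) / (34 × 247) = 3528/8398
≈ 0.42 days

0.42 days


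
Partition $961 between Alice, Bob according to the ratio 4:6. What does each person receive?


Total parts = 4 + 6 = 10
Alice: 961 × 4/10 = 384.40
Bob: 961 × 6/10 = 576.60
= Alice: $384.40, Bob: $576.60

Alice: $384.40, Bob: $576.60


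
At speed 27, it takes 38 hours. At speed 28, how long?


Inverse proportion: x × y = constant
k = 27 × 38 = 1026
y₂ = k / 28 = 1026 / 28
= 36.64

36.64


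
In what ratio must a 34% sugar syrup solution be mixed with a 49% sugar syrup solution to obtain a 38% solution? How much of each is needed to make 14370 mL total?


Let x parts of 34% mix with y parts of 49%.
34x + 49y = 38(x + y)
34x + 49y = 38x + 38y
x(34 - 38) = y(38 - 49)
x/y = (49 - 38)/(38 - 34) = 11/4
Simplify: 11:4
Total parts = 15; one part = 14370/15 = 958.00 mL
34% solution: 11×958.00 = 10538.00 mL
49% solution: 4×958.00 = 3832.00 mL
= ratio 11:4; 10538.00 mL and 3832.00 mL

ratio 11:4; 10538.00 mL and 3832.00 mL


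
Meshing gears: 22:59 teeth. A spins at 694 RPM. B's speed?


Gear ratio = 22:59 = 22:59
RPM_B = RPM_A × (teeth_A / teeth_B)
= 694 × (22/59)
= 258.8 RPM

258.8 RPM


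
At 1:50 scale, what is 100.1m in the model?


Model size = real / scale
= 100.1 / 50
= 2.0020 m

2.0020 m


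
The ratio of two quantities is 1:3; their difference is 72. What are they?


Let A = 1k, B = 3k.
3k - 1k = 72
2k = 72 → k = 72/2 = 36
A = 1×36 = 36, B = 3×36 = 108
= A = 36, B = 108

A = 36, B = 108


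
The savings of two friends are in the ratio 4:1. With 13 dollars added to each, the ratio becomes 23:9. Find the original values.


Let A = 4k, B = 1k.
(4k + 13) / (1k + 13) = 23/9
Cross-multiply: 9(4k + 13) = 23(1k + 13)
36k + 117 = 23k + 299
36k - 23k = 299 - 117
13k = 182
k = 182/13 = 14
A = 4×14 = 56, B = 1×14 = 14
= A = 56, B = 14

A = 56, B = 14


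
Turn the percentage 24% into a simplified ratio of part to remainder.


24% means 24 parts out of 100; remainder = 76
Part : remainder = 24:76
GCD = 4
= 6:19

6:19


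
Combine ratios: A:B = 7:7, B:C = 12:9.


Match B: multiply A:B by 12 → 84:84
Multiply B:C by 7 → 84:63
Combined: 84:84:63
GCD = 21
= 4:4:3

4:4:3


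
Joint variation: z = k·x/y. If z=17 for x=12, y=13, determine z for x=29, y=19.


z = k·x/y
Solve for k using the known point: k = z·y/x = 17×13/12 = 221/12 ≈ 18.4167
Now evaluate at x=29, y=19:
z = k × 29 / 19 = (221 × 29) / (12 × 19) = 6409/228
≈ 28.1096

28.1096


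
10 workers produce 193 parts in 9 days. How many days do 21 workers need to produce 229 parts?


Days ∝ work / workers, so d₂ = d₁ × (m₁/m₂) × (w₂/w₁)
Workers factor (inverse): 10/21 ≈ 0.4762
Work factor (direct): 229/193 ≈ 1.1865
d₂ = 9 × 10/21 × 229/193 = (9 × 10 × 229) / (21 × 193) = 20610/4053
≈ 5.09 days

5.09 days


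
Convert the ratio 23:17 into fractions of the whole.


Total parts = 23 + 17 = 40
First part: 23/40 = 23/40
Second part: 17/40 = 17/40
= 23/40 and 17/40

23/40 and 17/40


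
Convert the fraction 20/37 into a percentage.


Percentage = (part / whole) × 100
= (20 / 37) × 100
≈ 54.05%

54.05%


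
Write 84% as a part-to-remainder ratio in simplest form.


84% means 84 parts out of 100; remainder = 16
Part : remainder = 84:16
GCD = 4
= 21:4

21:4


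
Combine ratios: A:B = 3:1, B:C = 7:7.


Match B: multiply A:B by 7 → 21:7
Multiply B:C by 1 → 7:7
Combined: 21:7:7
GCD = 7
= 3:1:1

3:1:1


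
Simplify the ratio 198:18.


GCD(198, 18) = 18
198/18 : 18/18
= 11:1

11:1


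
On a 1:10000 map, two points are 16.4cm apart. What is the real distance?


Real distance = map distance × scale
= 16.4cm × 10000
= 164000 cm = 1640.0 m
= 1.640 km

1.640 km


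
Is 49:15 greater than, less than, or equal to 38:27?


49/15 = 3.2667
38/27 = 1.4074
3.2667 > 1.4074, so 49:15 is greater
= greater than

greater than


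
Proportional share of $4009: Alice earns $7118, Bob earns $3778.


Total income = 7118 + 3778 = $10896
Alice: $4009 × 7118/10896 = $2618.95
Bob: $4009 × 3778/10896 = $1390.05
= Alice: $2618.95, Bob: $1390.05

Alice: $2618.95, Bob: $1390.05


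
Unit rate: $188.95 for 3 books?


Unit rate = total / quantity
= 188.95 / 3
= $62.98 per unit

$62.98 per unit


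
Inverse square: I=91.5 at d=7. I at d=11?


I₁d₁² = I₂d₂²
I₂ = I₁ × (d₁/d₂)²
= 91.5 × (7/11)²
= 91.5 × 49/121
= 4483.5/121
≈ 37.0537

37.0537


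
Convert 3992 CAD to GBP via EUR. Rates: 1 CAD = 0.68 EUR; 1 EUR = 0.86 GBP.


Step 1: 3992 CAD × 0.68 = 2714.56 EUR
Step 2: 2714.56 EUR × 0.86 = 2334.52 GBP
Implied rate CAD→GBP = 0.68 × 0.86 = 0.5848
= 2334.52 GBP

2334.52 GBP


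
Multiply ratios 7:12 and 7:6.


Compound ratio = (7×7) : (12×6)
= 49:72
GCD = 1
= 49:72

49:72


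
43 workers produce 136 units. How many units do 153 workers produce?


Direct proportion: y/x = constant
k = 136/43 ≈ 3.1628
y₂ = k × 153 = 136 × 153 / 43 = 20808/43
≈ 483.91

483.91


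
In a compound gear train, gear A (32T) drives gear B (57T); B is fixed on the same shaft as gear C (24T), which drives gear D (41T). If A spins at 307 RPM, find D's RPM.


Stage 1: RPM_B = RPM_A × t_A/t_B = 307 × 32/57 = 9824/57 ≈ 172.35
B and C share a shaft → RPM_C = RPM_B
Stage 2: RPM_D = RPM_C × t_C/t_D = RPM_A × (t_A×t_C)/(t_B×t_D)
Overall ratio = (32×24)/(57×41) = 768/2337
RPM_D = 307 × 768/2337 = 235776/2337
≈ 100.89 RPM

100.89 RPM


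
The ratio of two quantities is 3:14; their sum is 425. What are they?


Let A = 3k, B = 14k.
3k + 14k = 425
17k = 425 → k = 425/17 = 25
A = 3×25 = 75, B = 14×25 = 350
= A = 75, B = 350

A = 75, B = 350


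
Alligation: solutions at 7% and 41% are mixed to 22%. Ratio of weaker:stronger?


Let x parts of 7% mix with y parts of 41%.
7x + 41y = 22(x + y)
7x + 41y = 22x + 22y
x(7 - 22) = y(22 - 41)
x/y = (41 - 22)/(22 - 7) = 19/15
Simplify: 19:15
= 19:15

19:15


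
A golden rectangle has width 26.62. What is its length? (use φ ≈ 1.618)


φ = (1 + √5) / 2 ≈ 1.618
Length = width × φ = 26.62 × 1.618 = 43.07116
≈ 43.07

43.07


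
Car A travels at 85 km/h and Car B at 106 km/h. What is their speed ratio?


Ratio = 85:106
GCD = 1
Simplified = 85:106
Time ratio (same distance) = 106:85
Speed ratio = 85:106

85:106


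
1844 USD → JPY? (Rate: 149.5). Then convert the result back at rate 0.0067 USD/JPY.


Amount × rate = 1844 × 149.5 = 275678.00 JPY
Round-trip: 275678.00 × 0.0067 = 1847.04 USD
= 275678.00 JPY, then 1847.04 USD

275678.00 JPY, then 1847.04 USD


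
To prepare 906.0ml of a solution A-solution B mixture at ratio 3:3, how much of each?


Total parts = 3 + 3 = 6
solution A: 906.0 × 3/6 = 453.0ml
solution B: 906.0 × 3/6 = 453.0ml
= 453.0ml and 453.0ml

453.0ml and 453.0ml


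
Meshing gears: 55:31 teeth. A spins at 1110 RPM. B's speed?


Gear ratio = 55:31 = 55:31
RPM_B = RPM_A × (teeth_A / teeth_B)
= 1110 × (55/31)
= 1969.4 RPM

1969.4 RPM


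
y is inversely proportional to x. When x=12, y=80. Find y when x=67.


Inverse proportion: x × y = constant
k = 12 × 80 = 960
y₂ = k / 67 = 960 / 67
= 14.33

14.33


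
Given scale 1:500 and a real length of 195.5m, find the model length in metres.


Model size = real / scale
= 195.5 / 500
= 0.3910 m

0.3910 m


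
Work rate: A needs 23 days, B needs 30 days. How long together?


Rate of A = 1/23 per day
Rate of B = 1/30 per day
Combined rate = 1/23 + 1/30 = 53/690 ≈ 0.0768 per day
Days = 1 / combined rate = 690/53
≈ 13.02 days

13.02 days


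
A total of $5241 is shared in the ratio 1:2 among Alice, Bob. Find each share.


Total parts = 1 + 2 = 3
Alice: 5241 × 1/3 = 1747.00
Bob: 5241 × 2/3 = 3494.00
= Alice: $1747.00, Bob: $3494.00

Alice: $1747.00, Bob: $3494.00


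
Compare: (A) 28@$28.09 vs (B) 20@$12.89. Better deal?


Deal A: $28.09/28 = $1.0032/unit
Deal B: $12.89/20 = $0.6445/unit
B is cheaper per unit
= Deal B

Deal B


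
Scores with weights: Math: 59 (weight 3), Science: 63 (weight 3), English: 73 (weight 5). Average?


Numerator = 59×3 + 63×3 + 73×5
= 177 + 189 + 365
= 731
Total weight = 11
Weighted avg = 731/11
= 66.45

66.45


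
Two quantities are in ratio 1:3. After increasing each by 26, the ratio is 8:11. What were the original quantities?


Let A = 1k, B = 3k.
(1k + 26) / (3k + 26) = 8/11
Cross-multiply: 11(1k + 26) = 8(3k + 26)
11k + 286 = 24k + 208
11k - 24k = 208 - 286
-13k = -78
k = -78/-13 = 6
A = 1×6 = 6, B = 3×6 = 18
= A = 6, B = 18

A = 6, B = 18


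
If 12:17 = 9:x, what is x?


Cross multiply: 12 × x = 17 × 9
12x = 153
x = 153 / 12
= 12.75

12.75


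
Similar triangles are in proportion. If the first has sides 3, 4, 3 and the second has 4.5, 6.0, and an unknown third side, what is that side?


Scale factor = 4.5/3 = 1.5
Missing side = 3 × 1.5
= 4.5

4.5


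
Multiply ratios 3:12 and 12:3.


Compound ratio = (3×12) : (12×3)
= 36:36
GCD = 36
= 1:1

1:1


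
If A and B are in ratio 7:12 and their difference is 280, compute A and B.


Let A = 7k, B = 12k.
12k - 7k = 280
5k = 280 → k = 280/5 = 56
A = 7×56 = 392, B = 12×56 = 672
= A = 392, B = 672

A = 392, B = 672


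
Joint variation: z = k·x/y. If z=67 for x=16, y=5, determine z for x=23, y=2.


z = k·x/y
Solve for k using the known point: k = z·y/x = 67×5/16 = 335/16 = 20.9375
Now evaluate at x=23, y=2:
z = k × 23 / 2 = (335 × 23) / (16 × 2) = 7705/32
≈ 240.7813

240.7813


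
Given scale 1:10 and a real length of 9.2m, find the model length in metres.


Model size = real / scale
= 9.2 / 10
= 0.9200 m

0.9200 m


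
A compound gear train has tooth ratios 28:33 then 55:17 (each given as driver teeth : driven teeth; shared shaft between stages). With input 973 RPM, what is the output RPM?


Stage 1: RPM_B = RPM_A × t_A/t_B = 973 × 28/33 = 27244/33 ≈ 825.58
B and C share a shaft → RPM_C = RPM_B
Stage 2: RPM_D = RPM_C × t_C/t_D = RPM_A × (t_A×t_C)/(t_B×t_D)
Overall ratio = (28×55)/(33×17) = 1540/561
RPM_D = 973 × 1540/561 = 1498420/561
≈ 2670.98 RPM

2670.98 RPM


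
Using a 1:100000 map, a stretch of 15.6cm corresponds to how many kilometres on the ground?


Real distance = map distance × scale
= 15.6cm × 100000
= 1560000 cm = 15600.0 m
= 15.600 km

15.600 km


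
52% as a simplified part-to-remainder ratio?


52% means 52 parts out of 100; remainder = 48
Part : remainder = 52:48
GCD = 4
= 13:12

13:12


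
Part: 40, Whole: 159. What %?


Percentage = (part / whole) × 100
= (40 / 159) × 100
≈ 25.16%

25.16%


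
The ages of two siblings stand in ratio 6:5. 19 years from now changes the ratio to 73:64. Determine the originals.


Let A = 6k, B = 5k.
(6k + 19) / (5k + 19) = 73/64
Cross-multiply: 64(6k + 19) = 73(5k + 19)
384k + 1216 = 365k + 1387
384k - 365k = 1387 - 1216
19k = 171
k = 171/19 = 9
A = 6×9 = 54, B = 5×9 = 45
= A = 54, B = 45

A = 54, B = 45


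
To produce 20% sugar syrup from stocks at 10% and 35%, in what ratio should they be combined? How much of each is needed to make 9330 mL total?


Let x parts of 10% mix with y parts of 35%.
10x + 35y = 20(x + y)
10x + 35y = 20x + 20y
x(10 - 20) = y(20 - 35)
x/y = (35 - 20)/(20 - 10) = 15/10
Simplify: 3:2
Total parts = 5; one part = 9330/5 = 1866.00 mL
10% solution: 3×1866.00 = 5598.00 mL
35% solution: 2×1866.00 = 3732.00 mL
= ratio 3:2; 5598.00 mL and 3732.00 mL

ratio 3:2; 5598.00 mL and 3732.00 mL


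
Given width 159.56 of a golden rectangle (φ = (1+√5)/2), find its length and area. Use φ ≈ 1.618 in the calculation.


φ = (1 + √5) / 2 ≈ 1.618
Length = width × φ = 159.56 × 1.618 = 258.16808
≈ 258.17
Area = width × length = 159.56 × 258.16808 = 41193.2988448 ≈ 41193.30
= Length: 258.17, Area: 41193.30

Length: 258.17, Area: 41193.30


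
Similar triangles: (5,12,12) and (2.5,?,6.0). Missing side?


Scale factor = 2.5/5 = 0.5
Missing side = 12 × 0.5
= 6.0

6.0


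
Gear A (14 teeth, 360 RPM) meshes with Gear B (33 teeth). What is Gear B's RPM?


Gear ratio = 14:33 = 14:33
RPM_B = RPM_A × (teeth_A / teeth_B)
= 360 × (14/33)
= 152.7 RPM

152.7 RPM


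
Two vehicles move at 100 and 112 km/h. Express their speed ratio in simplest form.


Ratio = 100:112
GCD = 4
Simplified = 25:28
Time ratio (same distance) = 28:25
Speed ratio = 25:28

25:28


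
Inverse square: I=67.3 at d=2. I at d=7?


I₁d₁² = I₂d₂²
I₂ = I₁ × (d₁/d₂)²
= 67.3 × (2/7)²
= 67.3 × 4/49
= 269.2/49
≈ 5.4939

5.4939


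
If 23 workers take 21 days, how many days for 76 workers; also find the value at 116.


Inverse proportion: x × y = constant
k = 23 × 21 = 483
At x=76: k/76 = 6.36
At x=116: k/116 = 4.16
= 6.36 and 4.16

6.36 and 4.16


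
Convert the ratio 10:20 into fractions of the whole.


Total parts = 10 + 20 = 30
First part: 10/30 = 1/3
Second part: 20/30 = 2/3
= 1/3 and 2/3

1/3 and 2/3


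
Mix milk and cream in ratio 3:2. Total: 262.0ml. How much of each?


Total parts = 3 + 2 = 5
milk: 262.0 × 3/5 = 157.2ml
cream: 262.0 × 2/5 = 104.8ml
= 157.2ml and 104.8ml

157.2ml and 104.8ml


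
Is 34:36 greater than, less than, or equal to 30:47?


34/36 = 0.9444
30/47 = 0.6383
0.9444 > 0.6383, so 34:36 is greater
= greater than

greater than


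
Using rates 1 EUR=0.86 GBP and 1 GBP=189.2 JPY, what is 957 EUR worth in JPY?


Step 1: 957 EUR × 0.86 = 823.02 GBP
Step 2: 823.02 GBP × 189.2 = 155715.38 JPY
Implied rate EUR→JPY = 0.86 × 189.2 = 162.7120
= 155715.38 JPY

155715.38 JPY


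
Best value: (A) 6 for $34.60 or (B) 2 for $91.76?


Deal A: $34.60/6 = $5.7667/unit
Deal B: $91.76/2 = $45.8800/unit
A is cheaper per unit
= Deal A

Deal A


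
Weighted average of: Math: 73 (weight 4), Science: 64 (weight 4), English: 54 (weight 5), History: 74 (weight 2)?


Numerator = 73×4 + 64×4 + 54×5 + 74×2
= 292 + 256 + 270 + 148
= 966
Total weight = 15
Weighted avg = 966/15
= 64.40

64.40


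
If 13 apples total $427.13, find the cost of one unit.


Unit rate = total / quantity
= 427.13 / 13
= $32.86 per unit

$32.86 per unit


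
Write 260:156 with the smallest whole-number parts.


GCD(260, 156) = 52
260/52 : 156/52
= 5:3

5:3


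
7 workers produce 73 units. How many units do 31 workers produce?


Direct proportion: y/x = constant
k = 73/7 ≈ 10.4286
y₂ = k × 31 = 73 × 31 / 7 = 2263/7
≈ 323.29

323.29


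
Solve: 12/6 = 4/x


Cross multiply: 12 × x = 6 × 4
12x = 24
x = 24 / 12
= 2.00

2.00


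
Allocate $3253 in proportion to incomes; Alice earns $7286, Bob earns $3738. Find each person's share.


Total income = 7286 + 3738 = $11024
Alice: $3253 × 7286/11024 = $2149.98
Bob: $3253 × 3738/11024 = $1103.02
= Alice: $2149.98, Bob: $1103.02

Alice: $2149.98, Bob: $1103.02


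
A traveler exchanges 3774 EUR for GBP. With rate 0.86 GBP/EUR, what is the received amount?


Amount × rate = 3774 × 0.86
= 3245.64 GBP

3245.64 GBP


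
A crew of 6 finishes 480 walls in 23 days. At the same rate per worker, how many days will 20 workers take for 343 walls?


Days ∝ work / workers, so d₂ = d₁ × (m₁/m₂) × (w₂/w₁)
Workers factor (inverse): 6/20 = 0.3000
Work factor (direct): 343/480 ≈ 0.7146
d₂ = 23 × 6/20 × 343/480 = (23 × 6 × 343) / (20 × 480) = 47334/9600
≈ 4.93 days

4.93 days


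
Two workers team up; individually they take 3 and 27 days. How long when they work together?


Rate of A = 1/3 per day
Rate of B = 1/27 per day
Combined rate = 1/3 + 1/27 = 30/81 ≈ 0.3704 per day
Days = 1 / combined rate = 81/30
= 2.70 days

2.70 days


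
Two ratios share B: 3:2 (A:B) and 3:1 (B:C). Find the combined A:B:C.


Match B: multiply A:B by 3 → 9:6
Multiply B:C by 2 → 6:2
Combined: 9:6:2
GCD = 1
= 9:6:2

9:6:2


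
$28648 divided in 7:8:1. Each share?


Total parts = 7 + 8 + 1 = 16
Part 1: 28648 × 7/16 = 12533.50
Part 2: 28648 × 8/16 = 14324.00
Part 3: 28648 × 1/16 = 1790.50
= Part 1: $12533.50, Part 2: $14324.00, Part 3: $1790.50

Part 1: $12533.50, Part 2: $14324.00, Part 3: $1790.50


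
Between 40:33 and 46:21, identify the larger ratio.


40/33 = 1.2121
46/21 = 2.1905
1.2121 < 2.1905, so 40:33 is less
= 46:21

46:21


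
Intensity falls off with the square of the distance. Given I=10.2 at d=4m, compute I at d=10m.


I₁d₁² = I₂d₂²
I₂ = I₁ × (d₁/d₂)²
= 10.2 × (4/10)²
= 10.2 × 16/100
= 163.2/100
= 1.6320

1.6320


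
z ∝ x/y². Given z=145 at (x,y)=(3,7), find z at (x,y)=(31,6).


z = k·x/y²
Solve for k using the known point: k = z·y²/x = 145×49/3 = 7105/3 ≈ 2368.3333
Now evaluate at x=31, y=6:
z = k × 31 / 36 = (7105 × 31) / (3 × 36) = 220255/108
≈ 2039.3981

2039.3981


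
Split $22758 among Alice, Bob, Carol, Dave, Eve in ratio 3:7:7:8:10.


Total parts = 3 + 7 + 7 + 8 + 10 = 35
Alice: 22758 × 3/35 = 1950.69
Bob: 22758 × 7/35 = 4551.60
Carol: 22758 × 7/35 = 4551.60
Dave: 22758 × 8/35 = 5201.83
Eve: 22758 × 10/35 = 6502.29
= Alice: $1950.69, Bob: $4551.60, Carol: $4551.60, Dave: $5201.83, Eve: $6502.29

Alice: $1950.69, Bob: $4551.60, Carol: $4551.60, Dave: $5201.83, Eve: $6502.29


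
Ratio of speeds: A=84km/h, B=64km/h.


Ratio = 84:64
GCD = 4
Simplified = 21:16
Time ratio (same distance) = 16:21
Speed ratio = 21:16

21:16


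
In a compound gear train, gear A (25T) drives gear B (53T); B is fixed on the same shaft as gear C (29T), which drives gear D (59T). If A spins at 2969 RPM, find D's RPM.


Stage 1: RPM_B = RPM_A × t_A/t_B = 2969 × 25/53 = 74225/53 ≈ 1400.47
B and C share a shaft → RPM_C = RPM_B
Stage 2: RPM_D = RPM_C × t_C/t_D = RPM_A × (t_A×t_C)/(t_B×t_D)
Overall ratio = (25×29)/(53×59) = 725/3127
RPM_D = 2969 × 725/3127 = 2152525/3127
≈ 688.37 RPM

688.37 RPM


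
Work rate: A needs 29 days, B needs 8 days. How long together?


Rate of A = 1/29 per day
Rate of B = 1/8 per day
Combined rate = 1/29 + 1/8 = 37/232 ≈ 0.1595 per day
Days = 1 / combined rate = 232/37
≈ 6.27 days

6.27 days


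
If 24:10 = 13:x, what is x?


Cross multiply: 24 × x = 10 × 13
24x = 130
x = 130 / 24
= 5.42

5.42


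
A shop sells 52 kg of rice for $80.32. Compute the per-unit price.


Unit rate = total / quantity
= 80.32 / 52
= $1.54 per unit

$1.54 per unit


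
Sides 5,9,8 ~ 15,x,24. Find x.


Scale factor = 15/5 = 3
Missing side = 9 × 3
= 27.0

27.0


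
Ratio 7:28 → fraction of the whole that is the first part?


Total parts = 7 + 28 = 35
First part: 7/35 = 1/5
= 1/5

1/5


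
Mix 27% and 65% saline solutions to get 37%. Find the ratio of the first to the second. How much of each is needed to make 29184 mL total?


Let x parts of 27% mix with y parts of 65%.
27x + 65y = 37(x + y)
27x + 65y = 37x + 37y
x(27 - 37) = y(37 - 65)
x/y = (65 - 37)/(37 - 27) = 28/10
Simplify: 14:5
Total parts = 19; one part = 29184/19 = 1536.00 mL
27% solution: 14×1536.00 = 21504.00 mL
65% solution: 5×1536.00 = 7680.00 mL
= ratio 14:5; 21504.00 mL and 7680.00 mL

ratio 14:5; 21504.00 mL and 7680.00 mL


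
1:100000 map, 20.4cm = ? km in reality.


Real distance = map distance × scale
= 20.4cm × 100000
= 2040000 cm = 20400.0 m
= 20.400 km

20.400 km


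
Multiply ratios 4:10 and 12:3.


Compound ratio = (4×12) : (10×3)
= 48:30
GCD = 6
= 8:5

8:5


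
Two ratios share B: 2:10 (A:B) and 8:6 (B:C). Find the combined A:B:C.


Match B: multiply A:B by 8 → 16:80
Multiply B:C by 10 → 80:60
Combined: 16:80:60
GCD = 4
= 4:20:15

4:20:15


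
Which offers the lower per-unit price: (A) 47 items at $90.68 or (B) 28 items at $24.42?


Deal A: $90.68/47 = $1.9294/unit
Deal B: $24.42/28 = $0.8721/unit
B is cheaper per unit
= Deal B

Deal B


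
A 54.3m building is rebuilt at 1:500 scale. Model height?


Model size = real / scale
= 54.3 / 500
= 0.1086 m

0.1086 m


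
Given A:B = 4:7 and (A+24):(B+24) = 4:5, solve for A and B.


Let A = 4k, B = 7k.
(4k + 24) / (7k + 24) = 4/5
Cross-multiply: 5(4k + 24) = 4(7k + 24)
20k + 120 = 28k + 96
20k - 28k = 96 - 120
-8k = -24
k = -24/-8 = 3
A = 4×3 = 12, B = 7×3 = 21
= A = 12, B = 21

A = 12, B = 21
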